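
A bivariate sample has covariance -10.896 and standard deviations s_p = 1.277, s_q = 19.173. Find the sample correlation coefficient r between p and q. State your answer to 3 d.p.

r = Cov(p,q) / (s_p · s_q) = -10.896 / (1.277 × 19.173)
  = -10.896 / 24.4839 ≈ -0.445

-0.445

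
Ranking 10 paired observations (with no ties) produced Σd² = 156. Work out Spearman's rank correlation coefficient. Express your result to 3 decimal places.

ρ = 1 − 6Σd² / [n(n²−1)] = 1 − 6×156 / (10×99)
  = 1 − 936/990 = 1 − 0.9455 ≈ 0.055

0.055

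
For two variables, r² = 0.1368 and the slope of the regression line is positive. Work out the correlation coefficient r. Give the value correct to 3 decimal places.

0.370

|r| = √0.1368 = 0.370
The association is positive, so r = 0.370.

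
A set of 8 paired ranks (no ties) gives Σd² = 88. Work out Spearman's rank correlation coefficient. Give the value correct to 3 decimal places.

ρ = 1 − 6Σd² / [n(n²−1)] = 1 − 6×88 / (8×63)
  = 1 − 528/504 = 1 − 1.0476 ≈ -0.048

-0.048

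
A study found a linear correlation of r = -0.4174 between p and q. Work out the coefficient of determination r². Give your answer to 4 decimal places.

r² = (-0.4174)² = 0.1742

0.1742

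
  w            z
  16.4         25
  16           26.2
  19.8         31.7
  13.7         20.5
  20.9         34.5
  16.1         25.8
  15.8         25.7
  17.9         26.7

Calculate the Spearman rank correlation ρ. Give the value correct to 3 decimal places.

Rank w: 5, 3, 7, 1, 8, 4, 2, 6
Rank z: 2, 5, 7, 1, 8, 4, 3, 6
d = rank(w) − rank(z): 3, -2, 0, 0, 0, 0, -1, 0; Σd² = 14
ρ = 1 − 6Σd² / [n(n²−1)] = 1 − 6×14 / (8×63) = 1 − 84/504 ≈ 0.833

0.833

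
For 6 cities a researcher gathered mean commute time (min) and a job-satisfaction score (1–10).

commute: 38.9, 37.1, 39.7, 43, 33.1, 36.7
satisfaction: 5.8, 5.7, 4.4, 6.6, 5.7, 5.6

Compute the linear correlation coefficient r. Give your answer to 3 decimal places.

n = 6, Σx = 228.5, Σy = 33.8, Σx² = 8757.21, Σy² = 192.9, Σxy = 1289.76
nΣxy − ΣxΣy = 7738.56 − 7723.3 = 15.26
nΣx² − (Σx)² = 52543.26 − 52212.25 = 331.01; nΣy² − (Σy)² = 1157.4 − 1142.44 = 14.96
r = 15.26 / √(331.01 × 14.96) = 15.26 / 70.3698 ≈ 0.217

0.217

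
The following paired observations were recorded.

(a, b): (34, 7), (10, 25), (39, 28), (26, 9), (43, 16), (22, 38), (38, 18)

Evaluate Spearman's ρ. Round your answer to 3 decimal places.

Rank a: 4, 1, 6, 3, 7, 2, 5
Rank b: 1, 5, 6, 2, 3, 7, 4
d = rank(a) − rank(b): 3, -4, 0, 1, 4, -5, 1; Σd² = 68
ρ = 1 − 6Σd² / [n(n²−1)] = 1 − 6×68 / (7×48) = 1 − 408/336 ≈ -0.214

-0.214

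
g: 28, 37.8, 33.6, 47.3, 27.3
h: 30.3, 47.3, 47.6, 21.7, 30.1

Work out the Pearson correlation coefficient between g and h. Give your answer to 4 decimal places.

n = 5, Σg = 174, Σh = 177, Σg² = 6324.38, Σh² = 6798.04, Σgh = 6083.84
nΣgh − ΣgΣh = 30419.2 − 30798 = -378.8
nΣg² − (Σg)² = 31621.9 − 30276 = 1345.9; nΣh² − (Σh)² = 33990.2 − 31329 = 2661.2
r = -378.8 / √(1345.9 × 2661.2) = -378.8 / 1892.5404 ≈ -0.2002

-0.2002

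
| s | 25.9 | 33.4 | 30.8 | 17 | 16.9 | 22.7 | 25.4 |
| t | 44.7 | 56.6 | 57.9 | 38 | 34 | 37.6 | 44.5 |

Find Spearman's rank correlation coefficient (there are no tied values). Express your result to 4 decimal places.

0.9286

Rank s: 5, 7, 6, 2, 1, 3, 4
Rank t: 5, 6, 7, 3, 1, 2, 4
d = rank(s) − rank(t): 0, 1, -1, -1, 0, 1, 0; Σd² = 4
ρ = 1 − 6Σd² / [n(n²−1)] = 1 − 6×4 / (7×48) = 1 − 24/336 ≈ 0.9286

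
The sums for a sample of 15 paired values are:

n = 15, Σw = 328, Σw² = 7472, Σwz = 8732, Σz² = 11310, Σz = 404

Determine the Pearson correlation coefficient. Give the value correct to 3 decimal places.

r = (nΣwz − ΣwΣz) / √[(nΣw² − (Σw)²)(nΣz² − (Σz)²)]
Numerator: 15×8732 − 328×404 = -1532
Denominator: √[(112080 − 107584)(169650 − 163216)] = √[4496 × 6434] = 5378.4072
r = -1532 / 5378.4072 ≈ -0.285

-0.285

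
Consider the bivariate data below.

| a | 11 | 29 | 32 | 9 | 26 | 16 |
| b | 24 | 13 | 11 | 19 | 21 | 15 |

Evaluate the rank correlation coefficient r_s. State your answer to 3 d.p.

-0.714

Rank a: 2, 5, 6, 1, 4, 3
Rank b: 6, 2, 1, 4, 5, 3
d = rank(a) − rank(b): -4, 3, 5, -3, -1, 0; Σd² = 60
ρ = 1 − 6Σd² / [n(n²−1)] = 1 − 6×60 / (6×35) = 1 − 360/210 ≈ -0.714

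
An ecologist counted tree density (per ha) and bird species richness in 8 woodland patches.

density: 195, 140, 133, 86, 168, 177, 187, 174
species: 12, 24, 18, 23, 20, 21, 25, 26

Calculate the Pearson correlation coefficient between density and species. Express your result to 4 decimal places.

n = 8, Σx = 1260, Σy = 169, Σx² = 207508, Σy² = 3715, Σxy = 26348
nΣxy − ΣxΣy = 210784 − 212940 = -2156
nΣx² − (Σx)² = 1660064 − 1587600 = 72464; nΣy² − (Σy)² = 29720 − 28561 = 1159
r = -2156 / √(72464 × 1159) = -2156 / 9164.3754 ≈ -0.2353

-0.2353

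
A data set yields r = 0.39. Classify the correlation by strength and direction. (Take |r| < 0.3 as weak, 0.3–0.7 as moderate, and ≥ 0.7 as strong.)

moderate positive

r = 0.39 > 0 so the relationship is positive.
|r| = 0.39, which falls in the moderate range.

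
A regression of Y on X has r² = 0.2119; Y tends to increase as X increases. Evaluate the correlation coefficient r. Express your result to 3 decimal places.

|r| = √0.2119 = 0.460
The association is positive, so r = 0.460.

0.460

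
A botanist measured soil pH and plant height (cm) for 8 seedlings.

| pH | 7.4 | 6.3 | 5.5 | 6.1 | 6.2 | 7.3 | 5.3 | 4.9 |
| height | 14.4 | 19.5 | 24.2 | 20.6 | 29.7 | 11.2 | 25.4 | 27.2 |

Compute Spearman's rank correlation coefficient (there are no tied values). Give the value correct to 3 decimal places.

Rank pH: 8, 6, 3, 4, 5, 7, 2, 1
Rank height: 2, 3, 5, 4, 8, 1, 6, 7
d = rank(pH) − rank(height): 6, 3, -2, 0, -3, 6, -4, -6; Σd² = 146
ρ = 1 − 6Σd² / [n(n²−1)] = 1 − 6×146 / (8×63) = 1 − 876/504 ≈ -0.738

-0.738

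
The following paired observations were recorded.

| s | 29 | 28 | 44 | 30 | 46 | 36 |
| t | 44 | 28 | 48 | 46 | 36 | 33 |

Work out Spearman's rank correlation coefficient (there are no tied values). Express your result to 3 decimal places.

0.371

Rank s: 2, 1, 5, 3, 6, 4
Rank t: 4, 1, 6, 5, 3, 2
d = rank(s) − rank(t): -2, 0, -1, -2, 3, 2; Σd² = 22
ρ = 1 − 6Σd² / [n(n²−1)] = 1 − 6×22 / (6×35) = 1 − 132/210 ≈ 0.371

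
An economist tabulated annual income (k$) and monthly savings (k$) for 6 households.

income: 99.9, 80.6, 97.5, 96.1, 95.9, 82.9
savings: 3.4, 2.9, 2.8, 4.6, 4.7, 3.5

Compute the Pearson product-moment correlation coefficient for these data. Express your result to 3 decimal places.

0.334

n = 6, Σx = 552.9, Σy = 21.9, Σx² = 51287.05, Σy² = 83.31, Σxy = 2029.34
nΣxy − ΣxΣy = 12176.04 − 12108.51 = 67.53
nΣx² − (Σx)² = 307722.3 − 305698.41 = 2023.89; nΣy² − (Σy)² = 499.86 − 479.61 = 20.25
r = 67.53 / √(2023.89 × 20.25) = 67.53 / 202.4445 ≈ 0.334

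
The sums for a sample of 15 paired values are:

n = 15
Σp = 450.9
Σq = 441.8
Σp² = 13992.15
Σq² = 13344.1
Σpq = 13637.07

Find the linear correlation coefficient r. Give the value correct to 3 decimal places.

0.935

r = (nΣpq − ΣpΣq) / √[(nΣp² − (Σp)²)(nΣq² − (Σq)²)]
Numerator: 15×13637.07 − 450.9×441.8 = 5348.43
Denominator: √[(209882.25 − 203310.81)(200161.5 − 195187.24)] = √[6571.44 × 4974.26] = 5717.3465
r = 5348.43 / 5717.3465 ≈ 0.935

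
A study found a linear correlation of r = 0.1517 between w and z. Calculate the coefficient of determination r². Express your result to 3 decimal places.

r² = (0.1517)² = 0.023

0.023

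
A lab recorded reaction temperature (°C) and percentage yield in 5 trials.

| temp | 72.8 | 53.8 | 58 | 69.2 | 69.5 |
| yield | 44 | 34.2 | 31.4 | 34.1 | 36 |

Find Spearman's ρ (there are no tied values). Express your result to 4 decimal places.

0.7000

Rank temp: 5, 1, 2, 3, 4
Rank yield: 5, 3, 1, 2, 4
d = rank(temp) − rank(yield): 0, -2, 1, 1, 0; Σd² = 6
ρ = 1 − 6Σd² / [n(n²−1)] = 1 − 6×6 / (5×24) = 1 − 36/120 ≈ 0.7000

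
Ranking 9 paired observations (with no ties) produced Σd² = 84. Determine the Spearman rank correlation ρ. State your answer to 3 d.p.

ρ = 1 − 6Σd² / [n(n²−1)] = 1 − 6×84 / (9×80)
  = 1 − 504/720 = 1 − 0.7000 ≈ 0.300

0.300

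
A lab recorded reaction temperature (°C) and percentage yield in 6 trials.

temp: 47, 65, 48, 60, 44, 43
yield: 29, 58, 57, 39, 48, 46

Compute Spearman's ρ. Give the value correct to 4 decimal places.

Rank temp: 3, 6, 4, 5, 2, 1
Rank yield: 1, 6, 5, 2, 4, 3
d = rank(temp) − rank(yield): 2, 0, -1, 3, -2, -2; Σd² = 22
ρ = 1 − 6Σd² / [n(n²−1)] = 1 − 6×22 / (6×35) = 1 − 132/210 ≈ 0.3714

0.3714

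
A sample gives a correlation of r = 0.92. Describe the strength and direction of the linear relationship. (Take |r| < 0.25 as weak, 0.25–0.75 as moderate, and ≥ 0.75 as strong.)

strong positive

r = 0.92 > 0 so the relationship is positive.
|r| = 0.92, which falls in the strong range.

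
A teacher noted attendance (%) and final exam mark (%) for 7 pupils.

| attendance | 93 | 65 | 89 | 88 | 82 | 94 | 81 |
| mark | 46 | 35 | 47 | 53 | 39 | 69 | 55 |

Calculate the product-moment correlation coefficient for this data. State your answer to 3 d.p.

n = 7, Σx = 592, Σy = 344, Σx² = 50660, Σy² = 17666, Σxy = 29539
nΣxy − ΣxΣy = 206773 − 203648 = 3125
nΣx² − (Σx)² = 354620 − 350464 = 4156; nΣy² − (Σy)² = 123662 − 118336 = 5326
r = 3125 / √(4156 × 5326) = 3125 / 4704.7695 ≈ 0.664

0.664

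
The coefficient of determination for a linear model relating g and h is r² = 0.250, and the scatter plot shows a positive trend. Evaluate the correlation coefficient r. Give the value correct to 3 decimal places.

|r| = √0.250 = 0.500
The association is positive, so r = 0.500.

0.500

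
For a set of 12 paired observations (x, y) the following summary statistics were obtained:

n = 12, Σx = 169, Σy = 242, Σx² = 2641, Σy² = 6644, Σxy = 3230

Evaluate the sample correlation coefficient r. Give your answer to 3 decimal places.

r = (nΣxy − ΣxΣy) / √[(nΣx² − (Σx)²)(nΣy² − (Σy)²)]
Numerator: 12×3230 − 169×242 = -2138
Denominator: √[(31692 − 28561)(79728 − 58564)] = √[3131 × 21164] = 8140.3000
r = -2138 / 8140.3000 ≈ -0.263

-0.263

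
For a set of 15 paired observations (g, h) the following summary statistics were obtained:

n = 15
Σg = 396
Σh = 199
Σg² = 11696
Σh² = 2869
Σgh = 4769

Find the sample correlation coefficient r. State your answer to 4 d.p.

r = (nΣgh − ΣgΣh) / √[(nΣg² − (Σg)²)(nΣh² − (Σh)²)]
Numerator: 15×4769 − 396×199 = -7269
Denominator: √[(175440 − 156816)(43035 − 39601)] = √[18624 × 3434] = 7997.1755
r = -7269 / 7997.1755 ≈ -0.9089

-0.9089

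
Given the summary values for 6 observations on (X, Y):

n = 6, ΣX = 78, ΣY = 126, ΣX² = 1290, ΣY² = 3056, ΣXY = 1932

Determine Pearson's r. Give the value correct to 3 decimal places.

0.874

r = (nΣXY − ΣXΣY) / √[(nΣX² − (ΣX)²)(nΣY² − (ΣY)²)]
Numerator: 6×1932 − 78×126 = 1764
Denominator: √[(7740 − 6084)(18336 − 15876)] = √[1656 × 2460] = 2018.3558
r = 1764 / 2018.3558 ≈ 0.874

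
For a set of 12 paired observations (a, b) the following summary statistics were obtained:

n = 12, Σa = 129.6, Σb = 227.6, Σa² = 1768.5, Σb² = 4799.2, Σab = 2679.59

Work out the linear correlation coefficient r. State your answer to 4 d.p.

0.5252

r = (nΣab − ΣaΣb) / √[(nΣa² − (Σa)²)(nΣb² − (Σb)²)]
Numerator: 12×2679.59 − 129.6×227.6 = 2658.12
Denominator: √[(21222 − 16796.16)(57590.4 − 51801.76)] = √[4425.84 × 5788.64] = 5061.5802
r = 2658.12 / 5061.5802 ≈ 0.5252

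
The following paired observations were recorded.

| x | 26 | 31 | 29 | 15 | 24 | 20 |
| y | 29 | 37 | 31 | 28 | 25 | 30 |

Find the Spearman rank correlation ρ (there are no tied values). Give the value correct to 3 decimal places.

0.714

Rank x: 4, 6, 5, 1, 3, 2
Rank y: 3, 6, 5, 2, 1, 4
d = rank(x) − rank(y): 1, 0, 0, -1, 2, -2; Σd² = 10
ρ = 1 − 6Σd² / [n(n²−1)] = 1 − 6×10 / (6×35) = 1 − 60/210 ≈ 0.714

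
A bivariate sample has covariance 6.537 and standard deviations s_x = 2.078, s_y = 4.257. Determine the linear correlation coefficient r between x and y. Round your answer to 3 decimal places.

0.739

r = Cov(x,y) / (s_x · s_y) = 6.537 / (2.078 × 4.257)
  = 6.537 / 8.8460 ≈ 0.739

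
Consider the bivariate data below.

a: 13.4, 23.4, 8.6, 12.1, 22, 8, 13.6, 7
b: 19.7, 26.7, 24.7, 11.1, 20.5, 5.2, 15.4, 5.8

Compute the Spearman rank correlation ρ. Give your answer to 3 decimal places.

Rank a: 5, 8, 3, 4, 7, 2, 6, 1
Rank b: 5, 8, 7, 3, 6, 1, 4, 2
d = rank(a) − rank(b): 0, 0, -4, 1, 1, 1, 2, -1; Σd² = 24
ρ = 1 − 6Σd² / [n(n²−1)] = 1 − 6×24 / (8×63) = 1 − 144/504 ≈ 0.714

0.714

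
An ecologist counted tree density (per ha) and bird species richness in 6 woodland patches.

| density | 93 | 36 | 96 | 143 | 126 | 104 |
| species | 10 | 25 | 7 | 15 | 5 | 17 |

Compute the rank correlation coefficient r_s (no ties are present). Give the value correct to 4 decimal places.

-0.3714

Rank density: 2, 1, 3, 6, 5, 4
Rank species: 3, 6, 2, 4, 1, 5
d = rank(density) − rank(species): -1, -5, 1, 2, 4, -1; Σd² = 48
ρ = 1 − 6Σd² / [n(n²−1)] = 1 − 6×48 / (6×35) = 1 − 288/210 ≈ -0.3714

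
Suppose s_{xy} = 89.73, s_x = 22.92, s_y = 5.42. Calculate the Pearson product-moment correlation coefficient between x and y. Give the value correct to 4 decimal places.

r = Cov(x,y) / (s_x · s_y) = 89.73 / (22.92 × 5.42)
  = 89.73 / 124.2264 ≈ 0.7223

0.7223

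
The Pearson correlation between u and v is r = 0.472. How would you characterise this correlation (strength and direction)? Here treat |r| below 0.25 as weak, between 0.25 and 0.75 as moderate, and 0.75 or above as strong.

r = 0.472 > 0 so the relationship is positive.
|r| = 0.472, which falls in the moderate range.

moderate positive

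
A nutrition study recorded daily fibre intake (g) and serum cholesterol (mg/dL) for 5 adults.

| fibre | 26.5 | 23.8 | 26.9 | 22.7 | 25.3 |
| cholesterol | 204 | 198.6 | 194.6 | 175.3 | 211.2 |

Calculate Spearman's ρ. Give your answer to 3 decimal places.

0.300

Rank fibre: 4, 2, 5, 1, 3
Rank cholesterol: 4, 3, 2, 1, 5
d = rank(fibre) − rank(cholesterol): 0, -1, 3, 0, -2; Σd² = 14
ρ = 1 − 6Σd² / [n(n²−1)] = 1 − 6×14 / (5×24) = 1 − 84/120 ≈ 0.300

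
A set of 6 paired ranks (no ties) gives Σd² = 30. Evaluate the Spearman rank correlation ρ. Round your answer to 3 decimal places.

0.143

ρ = 1 − 6Σd² / [n(n²−1)] = 1 − 6×30 / (6×35)
  = 1 − 180/210 = 1 − 0.8571 ≈ 0.143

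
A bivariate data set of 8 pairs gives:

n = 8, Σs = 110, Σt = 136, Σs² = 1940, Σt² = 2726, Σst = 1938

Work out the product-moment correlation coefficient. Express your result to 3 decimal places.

r = (nΣst − ΣsΣt) / √[(nΣs² − (Σs)²)(nΣt² − (Σt)²)]
Numerator: 8×1938 − 110×136 = 544
Denominator: √[(15520 − 12100)(21808 − 18496)] = √[3420 × 3312] = 3365.5668
r = 544 / 3365.5668 ≈ 0.162

0.162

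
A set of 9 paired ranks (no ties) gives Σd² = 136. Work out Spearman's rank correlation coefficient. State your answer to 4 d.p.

ρ = 1 − 6Σd² / [n(n²−1)] = 1 − 6×136 / (9×80)
  = 1 − 816/720 = 1 − 1.13333 ≈ -0.1333

-0.1333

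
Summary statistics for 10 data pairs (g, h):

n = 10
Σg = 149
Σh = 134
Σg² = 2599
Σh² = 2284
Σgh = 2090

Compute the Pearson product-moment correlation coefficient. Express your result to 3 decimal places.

0.217

r = (nΣgh − ΣgΣh) / √[(nΣg² − (Σg)²)(nΣh² − (Σh)²)]
Numerator: 10×2090 − 149×134 = 934
Denominator: √[(25990 − 22201)(22840 − 17956)] = √[3789 × 4884] = 4301.7992
r = 934 / 4301.7992 ≈ 0.217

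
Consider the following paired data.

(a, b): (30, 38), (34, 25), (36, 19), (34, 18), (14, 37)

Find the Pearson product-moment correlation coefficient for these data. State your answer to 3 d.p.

-0.727

n = 5, Σa = 148, Σb = 137, Σa² = 4704, Σb² = 4123, Σab = 3804
nΣab − ΣaΣb = 19020 − 20276 = -1256
nΣa² − (Σa)² = 23520 − 21904 = 1616; nΣb² − (Σb)² = 20615 − 18769 = 1846
r = -1256 / √(1616 × 1846) = -1256 / 1727.1757 ≈ -0.727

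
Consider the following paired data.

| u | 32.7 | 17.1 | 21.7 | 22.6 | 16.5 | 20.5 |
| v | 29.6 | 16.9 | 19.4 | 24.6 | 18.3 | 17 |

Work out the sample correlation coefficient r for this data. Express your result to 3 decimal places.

0.910

n = 6, Σu = 131.1, Σv = 125.8, Σu² = 3035.85, Σv² = 2767.18, Σuv = 2884.3
nΣuv − ΣuΣv = 17305.8 − 16492.38 = 813.42
nΣu² − (Σu)² = 18215.1 − 17187.21 = 1027.89; nΣv² − (Σv)² = 16603.08 − 15825.64 = 777.44
r = 813.42 / √(1027.89 × 777.44) = 813.42 / 893.9367 ≈ 0.910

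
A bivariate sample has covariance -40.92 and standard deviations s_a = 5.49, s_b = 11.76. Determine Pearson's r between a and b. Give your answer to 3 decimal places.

-0.634

r = Cov(a,b) / (s_a · s_b) = -40.92 / (5.49 × 11.76)
  = -40.92 / 64.5624 ≈ -0.634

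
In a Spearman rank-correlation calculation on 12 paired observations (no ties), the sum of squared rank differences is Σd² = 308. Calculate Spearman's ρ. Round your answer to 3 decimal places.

ρ = 1 − 6Σd² / [n(n²−1)] = 1 − 6×308 / (12×143)
  = 1 − 1848/1716 = 1 − 1.0769 ≈ -0.077

-0.077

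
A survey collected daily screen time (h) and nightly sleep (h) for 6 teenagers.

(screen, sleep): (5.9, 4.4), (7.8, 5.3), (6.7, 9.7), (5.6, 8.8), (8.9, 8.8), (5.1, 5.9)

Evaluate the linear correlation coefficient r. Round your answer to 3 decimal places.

0.249

n = 6, Σx = 40, Σy = 42.9, Σx² = 277.12, Σy² = 331.23, Σxy = 289.98
nΣxy − ΣxΣy = 1739.88 − 1716 = 23.88
nΣx² − (Σx)² = 1662.72 − 1600 = 62.72; nΣy² − (Σy)² = 1987.38 − 1840.41 = 146.97
r = 23.88 / √(62.72 × 146.97) = 23.88 / 96.0102 ≈ 0.249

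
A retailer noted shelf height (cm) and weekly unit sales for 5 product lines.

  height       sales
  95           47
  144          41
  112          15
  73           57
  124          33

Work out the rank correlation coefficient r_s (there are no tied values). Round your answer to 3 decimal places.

Rank height: 2, 5, 3, 1, 4
Rank sales: 4, 3, 1, 5, 2
d = rank(height) − rank(sales): -2, 2, 2, -4, 2; Σd² = 32
ρ = 1 − 6Σd² / [n(n²−1)] = 1 − 6×32 / (5×24) = 1 − 192/120 ≈ -0.600

-0.600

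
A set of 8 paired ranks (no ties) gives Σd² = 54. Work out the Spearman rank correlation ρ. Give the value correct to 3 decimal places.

ρ = 1 − 6Σd² / [n(n²−1)] = 1 − 6×54 / (8×63)
  = 1 − 324/504 = 1 − 0.6429 ≈ 0.357

0.357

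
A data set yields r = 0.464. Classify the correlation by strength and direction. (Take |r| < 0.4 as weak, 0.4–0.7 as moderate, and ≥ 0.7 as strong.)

moderate positive

r = 0.464 > 0 so the relationship is positive.
|r| = 0.464, which falls in the moderate range.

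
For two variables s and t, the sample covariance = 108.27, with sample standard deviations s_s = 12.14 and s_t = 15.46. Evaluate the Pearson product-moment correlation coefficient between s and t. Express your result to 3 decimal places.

r = Cov(s,t) / (s_s · s_t) = 108.27 / (12.14 × 15.46)
  = 108.27 / 187.6844 ≈ 0.577

0.577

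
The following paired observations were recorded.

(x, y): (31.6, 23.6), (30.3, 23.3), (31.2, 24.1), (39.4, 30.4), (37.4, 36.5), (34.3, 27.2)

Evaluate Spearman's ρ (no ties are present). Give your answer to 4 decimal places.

0.8857

Rank x: 3, 1, 2, 6, 5, 4
Rank y: 2, 1, 3, 5, 6, 4
d = rank(x) − rank(y): 1, 0, -1, 1, -1, 0; Σd² = 4
ρ = 1 − 6Σd² / [n(n²−1)] = 1 − 6×4 / (6×35) = 1 − 24/210 ≈ 0.8857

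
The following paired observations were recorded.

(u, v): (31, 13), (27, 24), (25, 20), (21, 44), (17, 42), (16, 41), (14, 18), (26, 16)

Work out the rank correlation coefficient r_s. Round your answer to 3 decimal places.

Rank u: 8, 7, 5, 4, 3, 2, 1, 6
Rank v: 1, 5, 4, 8, 7, 6, 3, 2
d = rank(u) − rank(v): 7, 2, 1, -4, -4, -4, -2, 4; Σd² = 122
ρ = 1 − 6Σd² / [n(n²−1)] = 1 − 6×122 / (8×63) = 1 − 732/504 ≈ -0.452

-0.452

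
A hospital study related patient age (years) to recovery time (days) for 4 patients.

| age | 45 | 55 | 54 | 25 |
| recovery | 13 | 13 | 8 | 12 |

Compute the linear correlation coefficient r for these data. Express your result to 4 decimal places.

-0.2667

n = 4, Σx = 179, Σy = 46, Σx² = 8591, Σy² = 546, Σxy = 2032
nΣxy − ΣxΣy = 8128 − 8234 = -106
nΣx² − (Σx)² = 34364 − 32041 = 2323; nΣy² − (Σy)² = 2184 − 2116 = 68
r = -106 / √(2323 × 68) = -106 / 397.4469 ≈ -0.2667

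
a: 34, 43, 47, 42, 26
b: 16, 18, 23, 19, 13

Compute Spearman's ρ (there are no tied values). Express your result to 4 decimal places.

0.9000

Rank a: 2, 4, 5, 3, 1
Rank b: 2, 3, 5, 4, 1
d = rank(a) − rank(b): 0, 1, 0, -1, 0; Σd² = 2
ρ = 1 − 6Σd² / [n(n²−1)] = 1 − 6×2 / (5×24) = 1 − 12/120 ≈ 0.9000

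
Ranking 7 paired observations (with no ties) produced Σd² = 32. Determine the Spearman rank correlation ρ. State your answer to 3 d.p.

ρ = 1 − 6Σd² / [n(n²−1)] = 1 − 6×32 / (7×48)
  = 1 − 192/336 = 1 − 0.5714 ≈ 0.429

0.429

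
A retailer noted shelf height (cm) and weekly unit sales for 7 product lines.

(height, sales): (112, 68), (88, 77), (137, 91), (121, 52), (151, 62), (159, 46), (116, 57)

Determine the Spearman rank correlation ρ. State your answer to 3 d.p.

Rank height: 2, 1, 5, 4, 6, 7, 3
Rank sales: 5, 6, 7, 2, 4, 1, 3
d = rank(height) − rank(sales): -3, -5, -2, 2, 2, 6, 0; Σd² = 82
ρ = 1 − 6Σd² / [n(n²−1)] = 1 − 6×82 / (7×48) = 1 − 492/336 ≈ -0.464

-0.464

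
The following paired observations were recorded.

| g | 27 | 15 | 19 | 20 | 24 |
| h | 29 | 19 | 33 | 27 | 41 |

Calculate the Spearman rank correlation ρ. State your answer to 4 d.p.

Rank g: 5, 1, 2, 3, 4
Rank h: 3, 1, 4, 2, 5
d = rank(g) − rank(h): 2, 0, -2, 1, -1; Σd² = 10
ρ = 1 − 6Σd² / [n(n²−1)] = 1 − 6×10 / (5×24) = 1 − 60/120 ≈ 0.5000

0.5000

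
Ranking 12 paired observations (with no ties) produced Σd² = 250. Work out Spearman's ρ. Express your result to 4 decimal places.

0.1259

ρ = 1 − 6Σd² / [n(n²−1)] = 1 − 6×250 / (12×143)
  = 1 − 1500/1716 = 1 − 0.87413 ≈ 0.1259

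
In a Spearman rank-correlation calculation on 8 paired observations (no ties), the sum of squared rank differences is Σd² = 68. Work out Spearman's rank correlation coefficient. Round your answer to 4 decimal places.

ρ = 1 − 6Σd² / [n(n²−1)] = 1 − 6×68 / (8×63)
  = 1 − 408/504 = 1 − 0.80952 ≈ 0.1905

0.1905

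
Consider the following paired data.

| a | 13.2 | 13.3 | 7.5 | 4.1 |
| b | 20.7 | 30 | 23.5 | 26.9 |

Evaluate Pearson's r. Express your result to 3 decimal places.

-0.077

n = 4, Σa = 38.1, Σb = 101.1, Σa² = 424.19, Σb² = 2604.35, Σab = 958.78
nΣab − ΣaΣb = 3835.12 − 3851.91 = -16.79
nΣa² − (Σa)² = 1696.76 − 1451.61 = 245.15; nΣb² − (Σb)² = 10417.4 − 10221.21 = 196.19
r = -16.79 / √(245.15 × 196.19) = -16.79 / 219.3080 ≈ -0.077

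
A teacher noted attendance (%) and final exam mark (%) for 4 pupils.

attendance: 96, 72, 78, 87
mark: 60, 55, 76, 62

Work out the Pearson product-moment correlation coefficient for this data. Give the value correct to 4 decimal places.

-0.0715

n = 4, Σx = 333, Σy = 253, Σx² = 28053, Σy² = 16245, Σxy = 21042
nΣxy − ΣxΣy = 84168 − 84249 = -81
nΣx² − (Σx)² = 112212 − 110889 = 1323; nΣy² − (Σy)² = 64980 − 64009 = 971
r = -81 / √(1323 × 971) = -81 / 1133.4165 ≈ -0.0715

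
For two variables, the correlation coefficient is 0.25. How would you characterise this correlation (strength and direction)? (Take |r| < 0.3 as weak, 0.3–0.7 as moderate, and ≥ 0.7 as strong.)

r = 0.25 > 0 so the relationship is positive.
|r| = 0.25, which falls in the weak range.

weak positive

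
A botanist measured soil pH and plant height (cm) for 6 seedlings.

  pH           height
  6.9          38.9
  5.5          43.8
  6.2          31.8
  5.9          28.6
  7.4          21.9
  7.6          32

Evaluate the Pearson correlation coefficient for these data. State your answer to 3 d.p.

-0.504

n = 6, Σx = 39.5, Σy = 197, Σx² = 263.63, Σy² = 6764.46, Σxy = 1280.47
nΣxy − ΣxΣy = 7682.82 − 7781.5 = -98.68
nΣx² − (Σx)² = 1581.78 − 1560.25 = 21.53; nΣy² − (Σy)² = 40586.76 − 38809 = 1777.76
r = -98.68 / √(21.53 × 1777.76) = -98.68 / 195.6404 ≈ -0.504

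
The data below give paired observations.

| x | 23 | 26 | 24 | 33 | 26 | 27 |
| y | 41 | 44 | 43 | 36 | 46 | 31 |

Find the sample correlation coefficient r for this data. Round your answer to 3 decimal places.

n = 6, Σx = 159, Σy = 241, Σx² = 4275, Σy² = 9839, Σxy = 6340
nΣxy − ΣxΣy = 38040 − 38319 = -279
nΣx² − (Σx)² = 25650 − 25281 = 369; nΣy² − (Σy)² = 59034 − 58081 = 953
r = -279 / √(369 × 953) = -279 / 593.0067 ≈ -0.470

-0.470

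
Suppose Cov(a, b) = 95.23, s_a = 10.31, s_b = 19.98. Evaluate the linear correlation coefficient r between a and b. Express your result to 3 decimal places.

r = Cov(a,b) / (s_a · s_b) = 95.23 / (10.31 × 19.98)
  = 95.23 / 205.9938 ≈ 0.462

0.462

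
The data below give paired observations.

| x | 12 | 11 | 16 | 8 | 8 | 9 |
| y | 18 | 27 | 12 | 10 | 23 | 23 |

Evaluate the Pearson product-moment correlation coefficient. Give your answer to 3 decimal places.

n = 6, Σx = 64, Σy = 113, Σx² = 730, Σy² = 2355, Σxy = 1176
nΣxy − ΣxΣy = 7056 − 7232 = -176
nΣx² − (Σx)² = 4380 − 4096 = 284; nΣy² − (Σy)² = 14130 − 12769 = 1361
r = -176 / √(284 × 1361) = -176 / 621.7105 ≈ -0.283

-0.283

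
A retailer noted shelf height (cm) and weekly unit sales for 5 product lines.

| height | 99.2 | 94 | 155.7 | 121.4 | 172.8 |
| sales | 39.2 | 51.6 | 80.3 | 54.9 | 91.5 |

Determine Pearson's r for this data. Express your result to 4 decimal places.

n = 5, Σx = 643.1, Σy = 317.5, Σx² = 87516.93, Σy² = 22033.55, Σxy = 43717.81
nΣxy − ΣxΣy = 218589.05 − 204184.25 = 14404.8
nΣx² − (Σx)² = 437584.65 − 413577.61 = 24007.04; nΣy² − (Σy)² = 110167.75 − 100806.25 = 9361.5
r = 14404.8 / √(24007.04 × 9361.5) = 14404.8 / 14991.3944 ≈ 0.9609

0.9609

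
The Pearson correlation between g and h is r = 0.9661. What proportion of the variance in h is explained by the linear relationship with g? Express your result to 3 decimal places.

0.933

r² = (0.9661)² = 0.933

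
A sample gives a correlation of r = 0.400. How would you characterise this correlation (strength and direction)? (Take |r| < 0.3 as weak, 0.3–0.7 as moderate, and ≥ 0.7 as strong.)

r = 0.400 > 0 so the relationship is positive.
|r| = 0.400, which falls in the moderate range.

moderate positive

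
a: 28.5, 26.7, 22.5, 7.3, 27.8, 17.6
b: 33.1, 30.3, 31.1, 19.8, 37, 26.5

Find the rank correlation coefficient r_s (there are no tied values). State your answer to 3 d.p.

Rank a: 6, 4, 3, 1, 5, 2
Rank b: 5, 3, 4, 1, 6, 2
d = rank(a) − rank(b): 1, 1, -1, 0, -1, 0; Σd² = 4
ρ = 1 − 6Σd² / [n(n²−1)] = 1 − 6×4 / (6×35) = 1 − 24/210 ≈ 0.886

0.886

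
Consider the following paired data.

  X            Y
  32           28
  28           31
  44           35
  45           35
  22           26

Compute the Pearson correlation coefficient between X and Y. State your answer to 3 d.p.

0.918

n = 5, ΣX = 171, ΣY = 155, ΣX² = 6253, ΣY² = 4871, ΣXY = 5451
nΣXY − ΣXΣY = 27255 − 26505 = 750
nΣX² − (ΣX)² = 31265 − 29241 = 2024; nΣY² − (ΣY)² = 24355 − 24025 = 330
r = 750 / √(2024 × 330) = 750 / 817.2637 ≈ 0.918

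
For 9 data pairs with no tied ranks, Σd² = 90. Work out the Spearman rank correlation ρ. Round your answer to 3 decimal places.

0.250

ρ = 1 − 6Σd² / [n(n²−1)] = 1 − 6×90 / (9×80)
  = 1 − 540/720 = 1 − 0.7500 ≈ 0.250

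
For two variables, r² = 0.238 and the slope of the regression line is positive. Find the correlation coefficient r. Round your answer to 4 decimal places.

|r| = √0.238 = 0.4879
The association is positive, so r = 0.4879.

0.4879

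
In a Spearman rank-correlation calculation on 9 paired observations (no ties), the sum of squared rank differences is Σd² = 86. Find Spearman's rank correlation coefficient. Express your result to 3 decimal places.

ρ = 1 − 6Σd² / [n(n²−1)] = 1 − 6×86 / (9×80)
  = 1 − 516/720 = 1 − 0.7167 ≈ 0.283

0.283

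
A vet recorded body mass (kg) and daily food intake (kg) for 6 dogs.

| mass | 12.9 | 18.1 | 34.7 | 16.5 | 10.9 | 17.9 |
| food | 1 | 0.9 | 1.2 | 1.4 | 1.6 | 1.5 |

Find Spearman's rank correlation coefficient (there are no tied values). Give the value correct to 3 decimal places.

-0.486

Rank mass: 2, 5, 6, 3, 1, 4
Rank food: 2, 1, 3, 4, 6, 5
d = rank(mass) − rank(food): 0, 4, 3, -1, -5, -1; Σd² = 52
ρ = 1 − 6Σd² / [n(n²−1)] = 1 − 6×52 / (6×35) = 1 − 312/210 ≈ -0.486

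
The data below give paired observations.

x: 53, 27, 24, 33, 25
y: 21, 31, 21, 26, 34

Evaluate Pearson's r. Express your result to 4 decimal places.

-0.5222

n = 5, Σx = 162, Σy = 133, Σx² = 5828, Σy² = 3675, Σxy = 4162
nΣxy − ΣxΣy = 20810 − 21546 = -736
nΣx² − (Σx)² = 29140 − 26244 = 2896; nΣy² − (Σy)² = 18375 − 17689 = 686
r = -736 / √(2896 × 686) = -736 / 1409.4879 ≈ -0.5222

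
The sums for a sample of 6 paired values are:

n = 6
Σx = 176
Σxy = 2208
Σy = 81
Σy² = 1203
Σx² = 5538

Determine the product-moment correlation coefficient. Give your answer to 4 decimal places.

-0.8287

r = (nΣxy − ΣxΣy) / √[(nΣx² − (Σx)²)(nΣy² − (Σy)²)]
Numerator: 6×2208 − 176×81 = -1008
Denominator: √[(33228 − 30976)(7218 − 6561)] = √[2252 × 657] = 1216.3733
r = -1008 / 1216.3733 ≈ -0.8287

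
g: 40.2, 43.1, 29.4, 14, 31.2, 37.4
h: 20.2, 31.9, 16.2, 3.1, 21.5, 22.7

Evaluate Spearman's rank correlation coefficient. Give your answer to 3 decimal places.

0.829

Rank g: 5, 6, 2, 1, 3, 4
Rank h: 3, 6, 2, 1, 4, 5
d = rank(g) − rank(h): 2, 0, 0, 0, -1, -1; Σd² = 6
ρ = 1 − 6Σd² / [n(n²−1)] = 1 − 6×6 / (6×35) = 1 − 36/210 ≈ 0.829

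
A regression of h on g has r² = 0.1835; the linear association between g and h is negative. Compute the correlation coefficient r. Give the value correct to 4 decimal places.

|r| = √0.1835 = 0.4284
The association is negative, so r = −0.4284.

-0.4284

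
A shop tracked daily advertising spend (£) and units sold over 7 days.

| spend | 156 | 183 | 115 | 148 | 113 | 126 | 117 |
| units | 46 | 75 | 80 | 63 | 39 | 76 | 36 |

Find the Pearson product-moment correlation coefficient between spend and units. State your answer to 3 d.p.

0.278

n = 7, Σx = 958, Σy = 415, Σx² = 135288, Σy² = 26703, Σxy = 57620
nΣxy − ΣxΣy = 403340 − 397570 = 5770
nΣx² − (Σx)² = 947016 − 917764 = 29252; nΣy² − (Σy)² = 186921 − 172225 = 14696
r = 5770 / √(29252 × 14696) = 5770 / 20733.7260 ≈ 0.278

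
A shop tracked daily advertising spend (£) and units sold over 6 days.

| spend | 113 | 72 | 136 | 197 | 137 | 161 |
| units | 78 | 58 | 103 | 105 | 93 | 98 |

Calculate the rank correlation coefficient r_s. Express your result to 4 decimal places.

0.8286

Rank spend: 2, 1, 3, 6, 4, 5
Rank units: 2, 1, 5, 6, 3, 4
d = rank(spend) − rank(units): 0, 0, -2, 0, 1, 1; Σd² = 6
ρ = 1 − 6Σd² / [n(n²−1)] = 1 − 6×6 / (6×35) = 1 − 36/210 ≈ 0.8286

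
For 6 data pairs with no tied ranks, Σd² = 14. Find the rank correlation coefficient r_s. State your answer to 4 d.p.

ρ = 1 − 6Σd² / [n(n²−1)] = 1 − 6×14 / (6×35)
  = 1 − 84/210 = 1 − 0.40000 ≈ 0.6000

0.6000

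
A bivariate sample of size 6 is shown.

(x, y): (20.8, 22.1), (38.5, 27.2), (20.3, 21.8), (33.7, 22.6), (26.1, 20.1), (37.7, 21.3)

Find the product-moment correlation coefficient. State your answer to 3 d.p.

0.507

n = 6, Σx = 177.1, Σy = 135.1, Σx² = 5565.17, Σy² = 3071.95, Σxy = 4038.66
nΣxy − ΣxΣy = 24231.96 − 23926.21 = 305.75
nΣx² − (Σx)² = 33391.02 − 31364.41 = 2026.61; nΣy² − (Σy)² = 18431.7 − 18252.01 = 179.69
r = 305.75 / √(2026.61 × 179.69) = 305.75 / 603.4580 ≈ 0.507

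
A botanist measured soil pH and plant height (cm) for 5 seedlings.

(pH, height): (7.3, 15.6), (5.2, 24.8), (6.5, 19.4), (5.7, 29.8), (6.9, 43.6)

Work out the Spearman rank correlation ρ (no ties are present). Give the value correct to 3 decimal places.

Rank pH: 5, 1, 3, 2, 4
Rank height: 1, 3, 2, 4, 5
d = rank(pH) − rank(height): 4, -2, 1, -2, -1; Σd² = 26
ρ = 1 − 6Σd² / [n(n²−1)] = 1 − 6×26 / (5×24) = 1 − 156/120 ≈ -0.300

-0.300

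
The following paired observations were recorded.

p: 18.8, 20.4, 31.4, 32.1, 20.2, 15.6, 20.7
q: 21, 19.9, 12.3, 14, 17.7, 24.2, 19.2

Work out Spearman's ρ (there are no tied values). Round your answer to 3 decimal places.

-0.857

Rank p: 2, 4, 6, 7, 3, 1, 5
Rank q: 6, 5, 1, 2, 3, 7, 4
d = rank(p) − rank(q): -4, -1, 5, 5, 0, -6, 1; Σd² = 104
ρ = 1 − 6Σd² / [n(n²−1)] = 1 − 6×104 / (7×48) = 1 − 624/336 ≈ -0.857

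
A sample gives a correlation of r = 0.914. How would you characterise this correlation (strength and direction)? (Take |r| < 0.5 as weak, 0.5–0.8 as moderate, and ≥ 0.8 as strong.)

strong positive

r = 0.914 > 0 so the relationship is positive.
|r| = 0.914, which falls in the strong range.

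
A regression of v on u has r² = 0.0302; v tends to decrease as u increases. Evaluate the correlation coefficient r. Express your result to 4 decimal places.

-0.1738

|r| = √0.0302 = 0.1738
The association is negative, so r = −0.1738.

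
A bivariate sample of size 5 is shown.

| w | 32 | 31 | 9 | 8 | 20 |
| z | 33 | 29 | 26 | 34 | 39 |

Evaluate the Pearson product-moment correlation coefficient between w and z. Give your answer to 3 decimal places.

0.092

n = 5, Σw = 100, Σz = 161, Σw² = 2530, Σz² = 5283, Σwz = 3241
nΣwz − ΣwΣz = 16205 − 16100 = 105
nΣw² − (Σw)² = 12650 − 10000 = 2650; nΣz² − (Σz)² = 26415 − 25921 = 494
r = 105 / √(2650 × 494) = 105 / 1144.1591 ≈ 0.092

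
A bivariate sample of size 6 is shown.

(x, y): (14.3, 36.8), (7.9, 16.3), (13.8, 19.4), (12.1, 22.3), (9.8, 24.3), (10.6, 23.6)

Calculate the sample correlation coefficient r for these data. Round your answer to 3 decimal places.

0.599

n = 6, Σx = 68.5, Σy = 142.7, Σx² = 812.15, Σy² = 3641.03, Σxy = 1680.86
nΣxy − ΣxΣy = 10085.16 − 9774.95 = 310.21
nΣx² − (Σx)² = 4872.9 − 4692.25 = 180.65; nΣy² − (Σy)² = 21846.18 − 20363.29 = 1482.89
r = 310.21 / √(180.65 × 1482.89) = 310.21 / 517.5752 ≈ 0.599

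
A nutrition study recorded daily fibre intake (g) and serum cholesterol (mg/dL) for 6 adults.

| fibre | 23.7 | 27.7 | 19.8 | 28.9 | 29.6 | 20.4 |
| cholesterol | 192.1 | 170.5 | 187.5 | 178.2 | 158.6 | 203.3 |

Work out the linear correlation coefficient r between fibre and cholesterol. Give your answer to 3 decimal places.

-0.847

n = 6, Σx = 150.1, Σy = 1090.2, Σx² = 3848.55, Σy² = 199369, Σxy = 26979.98
nΣxy − ΣxΣy = 161879.88 − 163639.02 = -1759.14
nΣx² − (Σx)² = 23091.3 − 22530.01 = 561.29; nΣy² − (Σy)² = 1196214 − 1188536.04 = 7677.96
r = -1759.14 / √(561.29 × 7677.96) = -1759.14 / 2075.9485 ≈ -0.847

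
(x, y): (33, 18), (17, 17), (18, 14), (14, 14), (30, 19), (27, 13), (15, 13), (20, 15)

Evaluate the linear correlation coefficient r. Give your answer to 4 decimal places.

n = 8, Σx = 174, Σy = 123, Σx² = 4152, Σy² = 1929, Σxy = 2747
nΣxy − ΣxΣy = 21976 − 21402 = 574
nΣx² − (Σx)² = 33216 − 30276 = 2940; nΣy² − (Σy)² = 15432 − 15129 = 303
r = 574 / √(2940 × 303) = 574 / 943.8326 ≈ 0.6082

0.6082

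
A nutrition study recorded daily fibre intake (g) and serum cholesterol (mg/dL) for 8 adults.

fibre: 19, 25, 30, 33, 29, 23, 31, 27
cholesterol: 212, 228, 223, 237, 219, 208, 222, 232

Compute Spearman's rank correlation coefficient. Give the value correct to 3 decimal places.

Rank fibre: 1, 3, 6, 8, 5, 2, 7, 4
Rank cholesterol: 2, 6, 5, 8, 3, 1, 4, 7
d = rank(fibre) − rank(cholesterol): -1, -3, 1, 0, 2, 1, 3, -3; Σd² = 34
ρ = 1 − 6Σd² / [n(n²−1)] = 1 − 6×34 / (8×63) = 1 − 204/504 ≈ 0.595

0.595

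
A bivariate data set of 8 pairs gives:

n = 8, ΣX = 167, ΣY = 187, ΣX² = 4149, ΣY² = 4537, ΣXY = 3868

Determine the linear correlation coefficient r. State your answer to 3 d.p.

-0.107

r = (nΣXY − ΣXΣY) / √[(nΣX² − (ΣX)²)(nΣY² − (ΣY)²)]
Numerator: 8×3868 − 167×187 = -285
Denominator: √[(33192 − 27889)(36296 − 34969)] = √[5303 × 1327] = 2652.7497
r = -285 / 2652.7497 ≈ -0.107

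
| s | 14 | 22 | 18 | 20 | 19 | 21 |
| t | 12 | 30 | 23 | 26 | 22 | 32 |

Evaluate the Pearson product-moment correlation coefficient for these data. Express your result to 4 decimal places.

0.9645

n = 6, Σs = 114, Σt = 145, Σs² = 2206, Σt² = 3757, Σst = 2852
nΣst − ΣsΣt = 17112 − 16530 = 582
nΣs² − (Σs)² = 13236 − 12996 = 240; nΣt² − (Σt)² = 22542 − 21025 = 1517
r = 582 / √(240 × 1517) = 582 / 603.3904 ≈ 0.9645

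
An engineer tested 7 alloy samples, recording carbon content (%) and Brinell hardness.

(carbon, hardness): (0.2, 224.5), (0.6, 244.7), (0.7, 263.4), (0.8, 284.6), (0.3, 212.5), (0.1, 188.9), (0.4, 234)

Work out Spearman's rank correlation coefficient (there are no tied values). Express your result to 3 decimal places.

Rank carbon: 2, 5, 6, 7, 3, 1, 4
Rank hardness: 3, 5, 6, 7, 2, 1, 4
d = rank(carbon) − rank(hardness): -1, 0, 0, 0, 1, 0, 0; Σd² = 2
ρ = 1 − 6Σd² / [n(n²−1)] = 1 − 6×2 / (7×48) = 1 − 12/336 ≈ 0.964

0.964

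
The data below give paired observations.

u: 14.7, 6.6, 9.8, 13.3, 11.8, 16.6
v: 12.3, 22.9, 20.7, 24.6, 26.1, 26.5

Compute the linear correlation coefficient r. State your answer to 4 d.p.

n = 6, Σu = 72.8, Σv = 133.1, Σu² = 947.38, Σv² = 3092.81, Σuv = 1609.87
nΣuv − ΣuΣv = 9659.22 − 9689.68 = -30.46
nΣu² − (Σu)² = 5684.28 − 5299.84 = 384.44; nΣv² − (Σv)² = 18556.86 − 17715.61 = 841.25
r = -30.46 / √(384.44 × 841.25) = -30.46 / 568.6916 ≈ -0.0536

-0.0536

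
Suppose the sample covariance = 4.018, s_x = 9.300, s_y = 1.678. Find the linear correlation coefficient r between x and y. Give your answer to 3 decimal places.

0.257

r = Cov(x,y) / (s_x · s_y) = 4.018 / (9.300 × 1.678)
  = 4.018 / 15.6054 ≈ 0.257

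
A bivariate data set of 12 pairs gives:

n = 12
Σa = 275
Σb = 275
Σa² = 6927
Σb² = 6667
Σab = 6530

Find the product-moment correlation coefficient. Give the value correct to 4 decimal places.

0.4773

r = (nΣab − ΣaΣb) / √[(nΣa² − (Σa)²)(nΣb² − (Σb)²)]
Numerator: 12×6530 − 275×275 = 2735
Denominator: √[(83124 − 75625)(80004 − 75625)] = √[7499 × 4379] = 5730.4556
r = 2735 / 5730.4556 ≈ 0.4773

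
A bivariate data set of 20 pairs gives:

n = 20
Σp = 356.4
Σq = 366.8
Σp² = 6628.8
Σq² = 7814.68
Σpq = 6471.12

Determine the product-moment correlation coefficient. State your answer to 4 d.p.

-0.1187

r = (nΣpq − ΣpΣq) / √[(nΣp² − (Σp)²)(nΣq² − (Σq)²)]
Numerator: 20×6471.12 − 356.4×366.8 = -1305.12
Denominator: √[(132576 − 127020.96)(156293.6 − 134542.24)] = √[5555.04 × 21751.36] = 10992.2552
r = -1305.12 / 10992.2552 ≈ -0.1187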